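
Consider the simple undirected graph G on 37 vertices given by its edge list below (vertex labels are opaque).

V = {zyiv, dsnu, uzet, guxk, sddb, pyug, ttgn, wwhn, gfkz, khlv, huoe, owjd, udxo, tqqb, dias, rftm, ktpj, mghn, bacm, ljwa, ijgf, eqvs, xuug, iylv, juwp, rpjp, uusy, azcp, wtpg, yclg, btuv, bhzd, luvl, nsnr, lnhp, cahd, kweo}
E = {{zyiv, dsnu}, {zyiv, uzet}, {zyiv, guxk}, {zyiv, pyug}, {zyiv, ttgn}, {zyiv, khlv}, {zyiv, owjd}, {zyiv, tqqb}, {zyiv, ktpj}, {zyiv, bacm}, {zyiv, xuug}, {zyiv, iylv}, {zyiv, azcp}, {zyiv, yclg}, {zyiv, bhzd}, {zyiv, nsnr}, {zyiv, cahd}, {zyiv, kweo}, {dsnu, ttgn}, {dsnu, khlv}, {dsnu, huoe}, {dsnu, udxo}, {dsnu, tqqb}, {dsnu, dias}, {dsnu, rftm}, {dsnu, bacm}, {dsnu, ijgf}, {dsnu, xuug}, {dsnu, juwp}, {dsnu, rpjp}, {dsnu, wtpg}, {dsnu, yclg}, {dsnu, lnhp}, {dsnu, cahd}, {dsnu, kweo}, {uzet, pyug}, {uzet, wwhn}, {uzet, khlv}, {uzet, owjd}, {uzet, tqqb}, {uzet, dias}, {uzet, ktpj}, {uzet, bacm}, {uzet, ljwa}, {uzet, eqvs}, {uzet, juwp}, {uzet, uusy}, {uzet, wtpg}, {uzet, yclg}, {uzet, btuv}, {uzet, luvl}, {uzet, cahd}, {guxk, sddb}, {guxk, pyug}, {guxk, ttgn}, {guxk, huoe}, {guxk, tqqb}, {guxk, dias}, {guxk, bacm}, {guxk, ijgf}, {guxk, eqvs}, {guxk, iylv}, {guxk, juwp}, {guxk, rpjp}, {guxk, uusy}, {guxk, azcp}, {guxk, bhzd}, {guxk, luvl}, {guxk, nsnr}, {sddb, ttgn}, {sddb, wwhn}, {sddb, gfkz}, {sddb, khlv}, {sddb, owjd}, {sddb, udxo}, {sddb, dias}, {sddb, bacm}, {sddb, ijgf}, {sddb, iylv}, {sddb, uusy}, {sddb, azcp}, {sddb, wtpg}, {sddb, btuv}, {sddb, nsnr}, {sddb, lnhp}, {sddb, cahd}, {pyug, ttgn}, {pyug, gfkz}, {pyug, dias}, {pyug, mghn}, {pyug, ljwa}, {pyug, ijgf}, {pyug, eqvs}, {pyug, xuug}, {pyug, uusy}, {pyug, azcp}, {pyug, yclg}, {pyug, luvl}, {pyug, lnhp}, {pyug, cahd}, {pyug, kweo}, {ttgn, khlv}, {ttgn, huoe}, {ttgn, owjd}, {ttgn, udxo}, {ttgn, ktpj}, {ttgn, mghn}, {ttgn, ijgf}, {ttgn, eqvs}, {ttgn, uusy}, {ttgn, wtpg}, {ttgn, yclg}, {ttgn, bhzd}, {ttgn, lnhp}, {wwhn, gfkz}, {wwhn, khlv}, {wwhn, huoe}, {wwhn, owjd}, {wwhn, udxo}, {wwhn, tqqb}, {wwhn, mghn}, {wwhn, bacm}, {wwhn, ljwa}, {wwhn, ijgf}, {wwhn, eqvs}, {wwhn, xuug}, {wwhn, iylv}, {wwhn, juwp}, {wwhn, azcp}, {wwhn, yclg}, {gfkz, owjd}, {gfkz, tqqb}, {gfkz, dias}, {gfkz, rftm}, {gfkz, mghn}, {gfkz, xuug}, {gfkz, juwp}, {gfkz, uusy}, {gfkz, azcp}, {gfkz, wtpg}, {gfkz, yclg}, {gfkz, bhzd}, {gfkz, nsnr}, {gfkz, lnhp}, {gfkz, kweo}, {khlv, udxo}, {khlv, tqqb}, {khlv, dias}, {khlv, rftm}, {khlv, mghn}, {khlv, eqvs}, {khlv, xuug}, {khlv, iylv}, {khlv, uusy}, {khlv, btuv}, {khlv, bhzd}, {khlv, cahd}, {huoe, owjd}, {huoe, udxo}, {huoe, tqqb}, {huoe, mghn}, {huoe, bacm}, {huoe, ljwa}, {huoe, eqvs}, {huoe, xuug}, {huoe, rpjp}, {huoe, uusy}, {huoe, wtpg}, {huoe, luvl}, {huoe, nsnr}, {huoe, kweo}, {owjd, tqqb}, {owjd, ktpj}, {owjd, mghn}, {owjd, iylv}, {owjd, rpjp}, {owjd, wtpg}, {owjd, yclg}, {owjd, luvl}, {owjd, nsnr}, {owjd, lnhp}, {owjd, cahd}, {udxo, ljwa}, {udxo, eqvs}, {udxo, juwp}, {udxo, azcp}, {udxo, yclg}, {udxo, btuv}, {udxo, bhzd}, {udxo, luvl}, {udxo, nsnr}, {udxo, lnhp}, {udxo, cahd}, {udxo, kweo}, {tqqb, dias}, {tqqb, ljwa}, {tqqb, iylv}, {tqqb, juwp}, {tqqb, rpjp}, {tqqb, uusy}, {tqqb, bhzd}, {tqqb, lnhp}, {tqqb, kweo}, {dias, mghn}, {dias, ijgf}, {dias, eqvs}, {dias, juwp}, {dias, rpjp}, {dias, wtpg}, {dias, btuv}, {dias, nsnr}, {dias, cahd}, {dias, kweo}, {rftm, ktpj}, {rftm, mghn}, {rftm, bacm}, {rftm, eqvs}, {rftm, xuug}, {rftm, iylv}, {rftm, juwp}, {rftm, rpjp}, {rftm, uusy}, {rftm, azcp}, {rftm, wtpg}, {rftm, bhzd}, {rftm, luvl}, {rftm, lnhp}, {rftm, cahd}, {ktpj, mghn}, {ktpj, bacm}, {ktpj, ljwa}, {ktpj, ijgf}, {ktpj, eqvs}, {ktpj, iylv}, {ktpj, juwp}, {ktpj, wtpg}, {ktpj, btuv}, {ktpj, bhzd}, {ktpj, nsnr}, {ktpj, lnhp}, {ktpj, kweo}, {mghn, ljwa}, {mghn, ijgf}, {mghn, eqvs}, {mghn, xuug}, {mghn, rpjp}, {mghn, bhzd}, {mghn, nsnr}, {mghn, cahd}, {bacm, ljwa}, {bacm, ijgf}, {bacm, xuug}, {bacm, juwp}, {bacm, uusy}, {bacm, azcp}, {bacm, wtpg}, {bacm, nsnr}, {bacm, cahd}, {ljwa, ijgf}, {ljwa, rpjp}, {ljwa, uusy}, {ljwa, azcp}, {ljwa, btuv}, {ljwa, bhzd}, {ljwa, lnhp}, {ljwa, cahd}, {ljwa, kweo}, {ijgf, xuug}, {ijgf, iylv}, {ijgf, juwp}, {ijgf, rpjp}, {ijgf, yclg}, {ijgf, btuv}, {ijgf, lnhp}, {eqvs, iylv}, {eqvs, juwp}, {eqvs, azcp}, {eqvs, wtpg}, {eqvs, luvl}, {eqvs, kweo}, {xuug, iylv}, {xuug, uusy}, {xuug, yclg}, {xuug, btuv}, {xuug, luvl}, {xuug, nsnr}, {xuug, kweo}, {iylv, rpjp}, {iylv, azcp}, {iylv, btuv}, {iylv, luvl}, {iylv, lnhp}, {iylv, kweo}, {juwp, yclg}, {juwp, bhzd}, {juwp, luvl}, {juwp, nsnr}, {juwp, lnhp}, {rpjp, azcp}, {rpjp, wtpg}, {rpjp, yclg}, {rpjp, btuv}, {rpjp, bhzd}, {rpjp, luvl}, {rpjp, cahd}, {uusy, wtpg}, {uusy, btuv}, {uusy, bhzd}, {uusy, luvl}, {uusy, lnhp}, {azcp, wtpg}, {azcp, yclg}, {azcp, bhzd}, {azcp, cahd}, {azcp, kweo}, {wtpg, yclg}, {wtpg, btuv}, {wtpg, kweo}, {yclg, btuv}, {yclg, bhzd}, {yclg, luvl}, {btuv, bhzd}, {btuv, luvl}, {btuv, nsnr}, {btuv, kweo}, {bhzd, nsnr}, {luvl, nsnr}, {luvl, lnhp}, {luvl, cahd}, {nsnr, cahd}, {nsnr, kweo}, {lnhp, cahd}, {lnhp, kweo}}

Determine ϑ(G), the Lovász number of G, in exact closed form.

deg(huoe) = 18; N(huoe) = {dsnu, guxk, ttgn, wwhn, owjd, udxo, tqqb, mghn, bacm, ljwa, eqvs, xuug, rpjp, uusy, wtpg, luvl, nsnr, kweo}.
N(yclg) = {zyiv, dsnu, uzet, pyug, ttgn, wwhn, gfkz, owjd, udxo, ijgf, xuug, juwp, rpjp, azcp, wtpg, btuv, bhzd, luvl}, |N(yclg)| = 18.
N(juwp) = {dsnu, uzet, guxk, wwhn, gfkz, udxo, tqqb, dias, rftm, ktpj, bacm, ijgf, eqvs, yclg, bhzd, luvl, nsnr, lnhp}, |N(juwp)| = 18.
N(uzet) = {zyiv, pyug, wwhn, khlv, owjd, tqqb, dias, ktpj, bacm, ljwa, eqvs, juwp, uusy, wtpg, yclg, btuv, luvl, cahd}, |N(uzet)| = 18.
Every vertex has degree 18 (N=37); Paley(37): SR with (k,λ,μ)=(18,8,9).
The 3 distinct eigenvalues: [18.0, 2.541381, -3.541381].
λ_max=18, λ_min=-sqrt(37)/2 - 1/2; ϑ = −37·λ_min/(λ_max−λ_min) = sqrt(37).
≈ 6.082762530 (to 9 d.p.).

sqrt(37)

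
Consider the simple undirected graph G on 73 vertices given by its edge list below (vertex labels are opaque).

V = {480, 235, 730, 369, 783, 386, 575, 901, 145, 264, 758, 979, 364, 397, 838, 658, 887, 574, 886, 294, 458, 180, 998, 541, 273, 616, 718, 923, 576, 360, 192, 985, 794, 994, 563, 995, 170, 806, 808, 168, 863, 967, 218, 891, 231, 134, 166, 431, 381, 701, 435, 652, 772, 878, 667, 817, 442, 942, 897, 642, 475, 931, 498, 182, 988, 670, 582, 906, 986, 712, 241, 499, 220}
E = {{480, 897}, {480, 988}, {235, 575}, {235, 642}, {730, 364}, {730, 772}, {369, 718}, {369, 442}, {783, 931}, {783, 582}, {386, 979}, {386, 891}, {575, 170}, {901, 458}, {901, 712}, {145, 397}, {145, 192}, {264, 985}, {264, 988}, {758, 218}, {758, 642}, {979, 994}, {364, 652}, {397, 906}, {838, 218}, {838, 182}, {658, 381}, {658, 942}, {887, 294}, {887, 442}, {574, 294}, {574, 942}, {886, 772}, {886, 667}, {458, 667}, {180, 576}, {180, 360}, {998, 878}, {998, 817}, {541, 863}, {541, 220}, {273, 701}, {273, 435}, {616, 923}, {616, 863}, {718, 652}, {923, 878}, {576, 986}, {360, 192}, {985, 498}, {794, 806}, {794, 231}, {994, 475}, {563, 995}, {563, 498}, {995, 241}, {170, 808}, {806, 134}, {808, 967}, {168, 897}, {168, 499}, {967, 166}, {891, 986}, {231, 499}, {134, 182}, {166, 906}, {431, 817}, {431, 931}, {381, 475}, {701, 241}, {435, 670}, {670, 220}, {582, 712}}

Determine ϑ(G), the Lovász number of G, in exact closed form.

73*cos(pi/73)/(cos(pi/73) + 1)

Vertex 442 has 2 neighbors: 369, 887.
Vertex 180 has 2 neighbors: 576, 360.
Vertex 166 has 2 neighbors: 967, 906.
deg(498) = 2; N(498) = {985, 563}.
Every vertex has degree 2 (N=73); the odd cycle C_{73}.
A has 37 distinct eigenvalues ≈ [2.0, 1.993, 1.97, 1.934, 1.883, 1.818, 1.739, 1.648, 1.544, 1.429, 1.304, 1.169, 1.025, 0.873, 0.715, 0.552, 0.385, 0.215, 0.043, -0.129, -0.3, -0.469, -0.634, -0.795, -0.95, -1.098, -1.237, -1.368, -1.488, -1.598, -1.695, -1.78, -1.852, -1.91, -1.954, -1.983, -1.998].
ϑ = −N·λ_min/(λ_max−λ_min) = −73·(-2*cos(pi/73))/(2−(-2*cos(pi/73))) = 73*cos(pi/73)/(cos(pi/73) + 1).
= 36.483095… (decimal).
α=36, χ(Ḡ)=37; ϑ=73*cos(pi/73)/(cos(pi/73) + 1) lies between (both strict).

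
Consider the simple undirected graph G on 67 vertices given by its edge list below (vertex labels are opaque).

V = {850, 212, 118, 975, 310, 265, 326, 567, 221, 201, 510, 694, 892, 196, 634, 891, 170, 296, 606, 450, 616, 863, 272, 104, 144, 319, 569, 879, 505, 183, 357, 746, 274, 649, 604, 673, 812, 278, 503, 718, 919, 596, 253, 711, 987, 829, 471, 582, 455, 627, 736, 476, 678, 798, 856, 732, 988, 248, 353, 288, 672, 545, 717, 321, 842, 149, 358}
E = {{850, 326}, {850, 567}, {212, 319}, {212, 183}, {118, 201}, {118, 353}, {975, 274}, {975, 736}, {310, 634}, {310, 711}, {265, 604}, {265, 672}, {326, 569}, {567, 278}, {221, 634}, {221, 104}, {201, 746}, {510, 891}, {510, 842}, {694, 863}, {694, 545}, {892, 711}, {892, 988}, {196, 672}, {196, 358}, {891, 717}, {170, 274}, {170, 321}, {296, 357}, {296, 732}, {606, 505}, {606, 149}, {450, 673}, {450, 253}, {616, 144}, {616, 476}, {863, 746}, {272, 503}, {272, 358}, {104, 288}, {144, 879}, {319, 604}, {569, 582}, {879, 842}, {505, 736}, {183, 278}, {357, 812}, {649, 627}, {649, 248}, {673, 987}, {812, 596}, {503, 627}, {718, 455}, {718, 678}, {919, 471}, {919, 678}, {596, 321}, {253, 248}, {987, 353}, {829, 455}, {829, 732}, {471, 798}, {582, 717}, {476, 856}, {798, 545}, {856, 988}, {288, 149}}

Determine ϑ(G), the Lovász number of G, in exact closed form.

N(183) = {212, 278}, |N(183)| = 2.
Vertex 850 has 2 neighbors: 326, 567.
deg(118) = 2; N(118) = {201, 353}.
deg(892) = 2; N(892) = {711, 988}.
2-regular, N=67; connected 2-regular on 67 ⇒ C_{67}.
The 34 distinct eigenvalues: [2.0, 1.99121, 1.96493, 1.92137, 1.86093, 1.78414, 1.69166, 1.58432, 1.46306, 1.32894, 1.18314, 1.02695, 0.86173, 0.68893, 0.51009, 0.32675, 0.14055, -0.04689, -0.23391, -0.41888, -0.60017, -0.77618, -0.94538, -1.10626, -1.25743, -1.39754, -1.52537, -1.6398, -1.73981, -1.82454, -1.89323, -1.94529, -1.98025, -1.9978].
ϑ = −N·λ_min/(λ_max−λ_min) = −67·(-2*cos(pi/67))/(2−(-2*cos(pi/67))) = 67*cos(pi/67)/(cos(pi/67) + 1).
≈ 33.48158 (to 5 d.p.).
Check 33 ≤ 67*cos(pi/67)/(cos(pi/67) + 1) ≤ 34: both strict.

67*cos(pi/67)/(cos(pi/67) + 1)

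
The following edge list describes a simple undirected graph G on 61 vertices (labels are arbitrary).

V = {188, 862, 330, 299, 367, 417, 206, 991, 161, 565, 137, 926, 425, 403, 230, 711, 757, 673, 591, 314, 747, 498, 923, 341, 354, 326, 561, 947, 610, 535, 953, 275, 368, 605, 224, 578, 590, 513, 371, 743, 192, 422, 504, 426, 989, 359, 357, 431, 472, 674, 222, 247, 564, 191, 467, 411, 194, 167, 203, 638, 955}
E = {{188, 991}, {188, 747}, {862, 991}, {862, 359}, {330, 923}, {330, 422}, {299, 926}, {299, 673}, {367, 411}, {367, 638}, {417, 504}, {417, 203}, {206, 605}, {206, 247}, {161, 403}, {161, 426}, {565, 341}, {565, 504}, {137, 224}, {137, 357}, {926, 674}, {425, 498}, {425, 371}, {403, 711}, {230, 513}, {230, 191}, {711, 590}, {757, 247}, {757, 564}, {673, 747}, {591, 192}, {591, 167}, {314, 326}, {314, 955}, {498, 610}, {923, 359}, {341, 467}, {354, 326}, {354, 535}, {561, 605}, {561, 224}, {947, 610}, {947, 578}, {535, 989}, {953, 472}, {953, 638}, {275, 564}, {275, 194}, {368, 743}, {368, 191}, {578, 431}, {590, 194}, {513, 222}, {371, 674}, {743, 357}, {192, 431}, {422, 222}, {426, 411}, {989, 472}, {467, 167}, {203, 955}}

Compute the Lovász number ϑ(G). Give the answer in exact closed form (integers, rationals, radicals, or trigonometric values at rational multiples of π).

61*cos(pi/61)/(cos(pi/61) + 1)

N(206) = {605, 247}, |N(206)| = 2.
Vertex 368 has 2 neighbors: 743, 191.
N(638) = {367, 953}, |N(638)| = 2.
deg(357) = 2; N(357) = {137, 743}.
2-regular, N=61; connected 2-regular on 61 ⇒ C_{61}.
A has 31 distinct eigenvalues ≈ [2.0, 1.9894, 1.9577, 1.9053, 1.8326, 1.7406, 1.6301, 1.5023, 1.3585, 1.2004, 1.0296, 0.8478, 0.6571, 0.4594, 0.2568, 0.0515, -0.1544, -0.3586, -0.559, -0.7535, -0.94, -1.1165, -1.2812, -1.4323, -1.5682, -1.6876, -1.789, -1.8714, -1.9341, -1.9762, -1.9973].
Lovász (edge-transitive): ϑ = −61·(-2*cos(pi/61))/((2)−(-2*cos(pi/61))) = 61*cos(pi/61)/(cos(pi/61) + 1).
ϑ(G) ≈ 30.47976646.
Check 30 ≤ 61*cos(pi/61)/(cos(pi/61) + 1) ≤ 31: both strict.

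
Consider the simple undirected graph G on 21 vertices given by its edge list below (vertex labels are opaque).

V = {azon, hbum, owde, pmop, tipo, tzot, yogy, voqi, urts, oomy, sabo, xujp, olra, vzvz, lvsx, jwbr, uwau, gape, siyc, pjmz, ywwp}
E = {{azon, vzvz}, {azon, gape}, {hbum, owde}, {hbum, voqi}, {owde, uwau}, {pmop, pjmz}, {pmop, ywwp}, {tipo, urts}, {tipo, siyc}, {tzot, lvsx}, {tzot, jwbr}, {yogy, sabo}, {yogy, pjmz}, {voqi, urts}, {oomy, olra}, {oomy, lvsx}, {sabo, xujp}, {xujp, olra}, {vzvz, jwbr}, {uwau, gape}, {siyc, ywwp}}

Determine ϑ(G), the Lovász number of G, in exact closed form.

21*cos(pi/21)/(cos(pi/21) + 1)

N(vzvz) = {azon, jwbr}, |N(vzvz)| = 2.
Vertex sabo has 2 neighbors: yogy, xujp.
Vertex lvsx has 2 neighbors: tzot, oomy.
Vertex gape has 2 neighbors: azon, uwau.
deg(v) = 2 for all v (|V|=21); this is C_{21}, the 21-cycle.
The 11 distinct eigenvalues: [2.0, 1.911, 1.652, 1.247, 0.731, 0.149, -0.445, -1.0, -1.466, -1.802, -1.978].
−21·(-2*cos(pi/21)) / ((2)−(-2*cos(pi/21))) = 21*cos(pi/21)/(cos(pi/21) + 1) = ϑ(G).
≈ 10.44103 (to 5 d.p.).
Sandwich: α(G)=10 ≤ ϑ(G)=21*cos(pi/21)/(cos(pi/21) + 1) ≤ χ(Ḡ)=11 (both strict).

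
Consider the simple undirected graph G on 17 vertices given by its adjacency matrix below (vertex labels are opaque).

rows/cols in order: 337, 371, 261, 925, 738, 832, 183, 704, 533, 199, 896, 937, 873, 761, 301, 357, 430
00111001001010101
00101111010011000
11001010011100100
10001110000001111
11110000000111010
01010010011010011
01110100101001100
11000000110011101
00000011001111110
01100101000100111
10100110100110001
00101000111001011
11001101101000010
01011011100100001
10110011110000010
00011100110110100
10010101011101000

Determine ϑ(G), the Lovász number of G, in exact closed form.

Vertex 761 has 8 neighbors: 371, 925, 738, 183, 704, 533, 937, 430.
Vertex 896 has 8 neighbors: 337, 261, 832, 183, 533, 937, 873, 430.
deg(357) = 8; N(357) = {925, 738, 832, 533, 199, 937, 873, 301}.
N(430) = {337, 925, 832, 704, 199, 896, 937, 761}, |N(430)| = 8.
deg(v) = 8 for all v (|V|=17); strongly regular (17,8,3,4).
The 3 distinct eigenvalues: [8.0, 1.561553, -2.561553].
Lovász: ϑ = −17(-sqrt(17)/2 - 1/2)/(8+-(-sqrt(17)/2 - 1/2)) = sqrt(17).
= 4.123105626… (decimal).

sqrt(17)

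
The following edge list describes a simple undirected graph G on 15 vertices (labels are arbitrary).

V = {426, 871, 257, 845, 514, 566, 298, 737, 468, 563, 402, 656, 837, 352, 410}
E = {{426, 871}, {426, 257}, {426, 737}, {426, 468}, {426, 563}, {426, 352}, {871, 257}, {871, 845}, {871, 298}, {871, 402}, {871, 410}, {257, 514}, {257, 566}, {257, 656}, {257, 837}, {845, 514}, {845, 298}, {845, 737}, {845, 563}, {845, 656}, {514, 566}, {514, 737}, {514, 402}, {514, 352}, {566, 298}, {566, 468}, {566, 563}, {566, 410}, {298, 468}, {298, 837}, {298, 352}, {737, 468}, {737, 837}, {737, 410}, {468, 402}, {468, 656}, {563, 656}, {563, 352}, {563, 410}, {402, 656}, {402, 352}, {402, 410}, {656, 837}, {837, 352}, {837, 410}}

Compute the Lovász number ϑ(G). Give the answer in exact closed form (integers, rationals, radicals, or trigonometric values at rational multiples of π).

Vertex 656 has 6 neighbors: 257, 845, 468, 563, 402, 837.
Vertex 871 has 6 neighbors: 426, 257, 845, 298, 402, 410.
Vertex 402 has 6 neighbors: 871, 514, 468, 656, 352, 410.
Vertex 410 has 6 neighbors: 871, 566, 737, 563, 402, 837.
15-vertex 6-regular graph: Kneser K(6,2) on C(6,2)=15 vertices.
A has 3 distinct eigenvalues ≈ [6.0, 1.0, -3.0].
−15·(-3) / ((6)−(-3)) = 5 = ϑ(G).
ϑ(G) ≈ 5.000000.

5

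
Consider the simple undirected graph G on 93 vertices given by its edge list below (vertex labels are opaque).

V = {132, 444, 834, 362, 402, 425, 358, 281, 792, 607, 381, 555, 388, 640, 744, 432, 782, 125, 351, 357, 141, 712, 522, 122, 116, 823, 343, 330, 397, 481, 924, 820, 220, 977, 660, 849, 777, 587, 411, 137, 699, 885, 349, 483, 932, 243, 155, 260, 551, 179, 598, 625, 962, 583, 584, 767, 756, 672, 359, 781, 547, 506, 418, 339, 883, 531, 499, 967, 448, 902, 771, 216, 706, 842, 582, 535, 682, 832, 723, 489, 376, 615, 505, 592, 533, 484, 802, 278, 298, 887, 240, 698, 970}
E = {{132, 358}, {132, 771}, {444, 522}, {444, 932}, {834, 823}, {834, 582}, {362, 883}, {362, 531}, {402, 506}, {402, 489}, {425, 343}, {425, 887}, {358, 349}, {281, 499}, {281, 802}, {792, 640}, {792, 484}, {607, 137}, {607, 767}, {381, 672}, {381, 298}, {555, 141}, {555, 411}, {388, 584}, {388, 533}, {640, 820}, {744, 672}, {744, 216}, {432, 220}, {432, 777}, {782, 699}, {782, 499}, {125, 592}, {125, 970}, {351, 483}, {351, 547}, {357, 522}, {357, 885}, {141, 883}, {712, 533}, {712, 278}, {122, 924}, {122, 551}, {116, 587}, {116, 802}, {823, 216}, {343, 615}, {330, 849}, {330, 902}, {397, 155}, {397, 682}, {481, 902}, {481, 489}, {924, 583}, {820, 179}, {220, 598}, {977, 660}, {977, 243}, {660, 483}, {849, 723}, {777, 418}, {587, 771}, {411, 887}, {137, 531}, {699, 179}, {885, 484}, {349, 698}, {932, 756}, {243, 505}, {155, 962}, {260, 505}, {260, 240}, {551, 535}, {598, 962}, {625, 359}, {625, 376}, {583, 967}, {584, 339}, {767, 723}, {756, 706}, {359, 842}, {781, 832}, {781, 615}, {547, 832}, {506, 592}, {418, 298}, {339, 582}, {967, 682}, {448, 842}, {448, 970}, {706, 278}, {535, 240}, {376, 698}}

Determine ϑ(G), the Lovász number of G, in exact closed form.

deg(448) = 2; N(448) = {842, 970}.
Vertex 132 has 2 neighbors: 358, 771.
N(499) = {281, 782}, |N(499)| = 2.
N(220) = {432, 598}, |N(220)| = 2.
93-vertex 2-regular graph: the odd cycle C_{93}.
spec(A) ≈ [2.0, 1.9954, 1.9818, 1.9591, 1.9274, 1.887, 1.8379, 1.7805, 1.7149, 1.6415, 1.5606, 1.4727, 1.3779, 1.2769, 1.1701, 1.0579, 0.9409, 0.8196, 0.6946, 0.5664, 0.4356, 0.3029, 0.1687, 0.0338, -0.1013, -0.2359, -0.3695, -0.5013, -0.6309, -0.7576, -0.8808, -1.0, -1.1146, -1.2242, -1.3282, -1.4261, -1.5175, -1.602, -1.6792, -1.7487, -1.8102, -1.8635, -1.9083, -1.9443, -1.9715, -1.9897, -1.9989] (distinct, 4 d.p.).
Lovász (edge-transitive): ϑ = −93·(-2*cos(pi/93))/((2)−(-2*cos(pi/93))) = 93*cos(pi/93)/(cos(pi/93) + 1).
≈ 46.486732 (to 6 d.p.).
Lovász sandwich 46 ≤ 93*cos(pi/93)/(cos(pi/93) + 1) ≤ 47: both strict.

93*cos(pi/93)/(cos(pi/93) + 1)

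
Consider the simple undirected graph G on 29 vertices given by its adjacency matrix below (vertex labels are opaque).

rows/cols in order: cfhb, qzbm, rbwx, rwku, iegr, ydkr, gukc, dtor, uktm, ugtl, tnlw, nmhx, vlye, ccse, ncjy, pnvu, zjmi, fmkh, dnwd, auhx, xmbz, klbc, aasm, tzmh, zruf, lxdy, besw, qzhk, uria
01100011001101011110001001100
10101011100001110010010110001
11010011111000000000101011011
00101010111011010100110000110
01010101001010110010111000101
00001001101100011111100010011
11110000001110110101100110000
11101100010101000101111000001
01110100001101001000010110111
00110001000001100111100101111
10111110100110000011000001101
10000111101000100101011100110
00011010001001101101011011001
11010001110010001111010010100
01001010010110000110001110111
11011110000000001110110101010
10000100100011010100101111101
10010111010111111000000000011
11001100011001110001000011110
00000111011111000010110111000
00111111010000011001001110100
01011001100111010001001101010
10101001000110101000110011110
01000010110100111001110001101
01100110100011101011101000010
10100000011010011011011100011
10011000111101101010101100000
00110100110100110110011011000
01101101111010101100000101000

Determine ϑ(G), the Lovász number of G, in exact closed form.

Vertex klbc has 14 neighbors: qzbm, rwku, iegr, dtor, uktm, nmhx, vlye, ccse, pnvu, auhx, aasm, tzmh, lxdy, qzhk.
N(qzhk) = {rbwx, rwku, ydkr, uktm, ugtl, nmhx, ncjy, pnvu, fmkh, dnwd, klbc, aasm, zruf, lxdy}, |N(qzhk)| = 14.
N(rbwx) = {cfhb, qzbm, rwku, gukc, dtor, uktm, ugtl, tnlw, xmbz, aasm, zruf, lxdy, qzhk, uria}, |N(rbwx)| = 14.
N(aasm) = {cfhb, rbwx, iegr, dtor, nmhx, vlye, ncjy, zjmi, xmbz, klbc, zruf, lxdy, besw, qzhk}, |N(aasm)| = 14.
G on 29 vertices is 14-regular; Paley(29): SR with (k,λ,μ)=(14,6,7).
A has 3 distinct eigenvalues ≈ [14.0, 2.193, -3.193].
λ_max=14, λ_min=-sqrt(29)/2 - 1/2; ϑ = −29·λ_min/(λ_max−λ_min) = sqrt(29).
= 5.3851648… (decimal).

sqrt(29)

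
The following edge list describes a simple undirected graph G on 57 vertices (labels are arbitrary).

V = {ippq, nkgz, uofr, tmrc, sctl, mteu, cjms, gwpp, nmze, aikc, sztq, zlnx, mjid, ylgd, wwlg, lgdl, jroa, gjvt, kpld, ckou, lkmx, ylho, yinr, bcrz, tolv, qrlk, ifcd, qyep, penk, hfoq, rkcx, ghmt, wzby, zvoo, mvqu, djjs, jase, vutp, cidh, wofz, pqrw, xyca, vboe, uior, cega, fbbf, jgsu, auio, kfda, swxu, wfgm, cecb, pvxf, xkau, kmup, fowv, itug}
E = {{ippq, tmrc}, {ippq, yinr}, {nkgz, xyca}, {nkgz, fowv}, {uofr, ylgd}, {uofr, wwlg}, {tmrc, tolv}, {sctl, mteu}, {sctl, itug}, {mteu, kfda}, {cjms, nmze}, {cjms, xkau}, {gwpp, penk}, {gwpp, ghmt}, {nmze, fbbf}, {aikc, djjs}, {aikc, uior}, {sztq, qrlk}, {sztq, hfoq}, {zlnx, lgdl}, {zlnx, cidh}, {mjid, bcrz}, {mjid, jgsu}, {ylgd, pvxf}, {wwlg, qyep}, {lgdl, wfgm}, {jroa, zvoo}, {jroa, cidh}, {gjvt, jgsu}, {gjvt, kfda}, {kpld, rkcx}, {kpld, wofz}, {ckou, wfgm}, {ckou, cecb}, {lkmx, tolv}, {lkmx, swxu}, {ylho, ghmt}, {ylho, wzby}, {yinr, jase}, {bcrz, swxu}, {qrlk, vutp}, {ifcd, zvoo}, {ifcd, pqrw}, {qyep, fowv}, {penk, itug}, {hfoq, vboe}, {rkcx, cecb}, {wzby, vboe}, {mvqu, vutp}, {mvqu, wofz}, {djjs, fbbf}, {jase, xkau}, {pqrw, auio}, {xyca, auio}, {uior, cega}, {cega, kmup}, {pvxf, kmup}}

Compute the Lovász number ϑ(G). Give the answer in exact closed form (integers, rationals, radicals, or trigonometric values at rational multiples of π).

57*cos(pi/57)/(cos(pi/57) + 1)

deg(ylgd) = 2; N(ylgd) = {uofr, pvxf}.
deg(qrlk) = 2; N(qrlk) = {sztq, vutp}.
Vertex lgdl has 2 neighbors: zlnx, wfgm.
deg(tolv) = 2; N(tolv) = {tmrc, lkmx}.
57-vertex 2-regular graph: connected 2-regular on 57 ⇒ C_{57}.
A has 29 distinct eigenvalues ≈ [2.0, 1.9879, 1.9516, 1.8916, 1.8087, 1.7038, 1.5783, 1.4336, 1.2714, 1.0939, 0.9031, 0.7013, 0.491, 0.2747, 0.0551, -0.1652, -0.3834, -0.597, -0.8034, -1.0, -1.1845, -1.3546, -1.5082, -1.6436, -1.7589, -1.853, -1.9245, -1.9727, -1.997].
−57·(-2*cos(pi/57)) / ((2)−(-2*cos(pi/57))) = 57*cos(pi/57)/(cos(pi/57) + 1) = ϑ(G).
Numerically 28.478345.
Sandwich: α(G)=28 ≤ ϑ(G)=57*cos(pi/57)/(cos(pi/57) + 1) ≤ χ(Ḡ)=29 (both strict).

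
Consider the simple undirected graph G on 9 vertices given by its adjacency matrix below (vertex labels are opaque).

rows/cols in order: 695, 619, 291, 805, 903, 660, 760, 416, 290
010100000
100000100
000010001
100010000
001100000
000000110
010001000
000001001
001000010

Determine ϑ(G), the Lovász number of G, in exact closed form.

deg(760) = 2; N(760) = {619, 660}.
deg(695) = 2; N(695) = {619, 805}.
Vertex 903 has 2 neighbors: 291, 805.
deg(290) = 2; N(290) = {291, 416}.
2-regular, N=9; this is C_{9}, the 9-cycle.
Distinct eigenvalues (to 4 d.p.): [2.0, 1.5321, 0.3473, -1.0, -1.8794].
−9·(-2*cos(pi/9)) / ((2)−(-2*cos(pi/9))) = 9*cos(pi/9)/(cos(pi/9) + 1) = ϑ(G).
Numerically 4.360089581.
Check 4 ≤ 9*cos(pi/9)/(cos(pi/9) + 1) ≤ 5: both strict.

9*cos(pi/9)/(cos(pi/9) + 1)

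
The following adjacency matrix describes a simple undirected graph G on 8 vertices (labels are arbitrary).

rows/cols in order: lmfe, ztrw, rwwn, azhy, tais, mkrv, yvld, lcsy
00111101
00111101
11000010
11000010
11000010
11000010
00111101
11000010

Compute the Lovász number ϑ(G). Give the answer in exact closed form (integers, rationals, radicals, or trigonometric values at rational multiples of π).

5

Vertex tais has 3 neighbors: lmfe, ztrw, yvld.
Vertex lmfe has 5 neighbors: rwwn, azhy, tais, mkrv, lcsy.
deg(mkrv) = 3; N(mkrv) = {lmfe, ztrw, yvld}.
deg(ztrw) = 5; N(ztrw) = {rwwn, azhy, tais, mkrv, lcsy}.
Complete multipartite on [5, 3]: sandwich collapses at ϑ=5.
ϑ(G) ≈ 5.00000000.
α=5, χ(Ḡ)=5; ϑ=5 lies between (collapsed).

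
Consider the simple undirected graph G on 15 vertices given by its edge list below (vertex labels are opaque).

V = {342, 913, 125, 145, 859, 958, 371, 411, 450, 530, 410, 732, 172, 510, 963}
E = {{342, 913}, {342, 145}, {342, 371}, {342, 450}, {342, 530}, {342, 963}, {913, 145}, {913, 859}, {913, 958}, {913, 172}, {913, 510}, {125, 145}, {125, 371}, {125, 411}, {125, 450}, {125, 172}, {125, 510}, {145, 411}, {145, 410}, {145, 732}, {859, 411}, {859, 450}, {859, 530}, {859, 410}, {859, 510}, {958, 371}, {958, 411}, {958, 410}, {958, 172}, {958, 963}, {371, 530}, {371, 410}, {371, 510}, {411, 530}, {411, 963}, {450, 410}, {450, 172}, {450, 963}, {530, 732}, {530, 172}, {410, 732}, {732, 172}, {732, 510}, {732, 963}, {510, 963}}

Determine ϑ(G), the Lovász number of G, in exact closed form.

deg(125) = 6; N(125) = {145, 371, 411, 450, 172, 510}.
Vertex 913 has 6 neighbors: 342, 145, 859, 958, 172, 510.
deg(410) = 6; N(410) = {145, 859, 958, 371, 450, 732}.
N(172) = {913, 125, 958, 450, 530, 732}, |N(172)| = 6.
Every vertex has degree 6 (N=15); Kneser-type, 2-subsets of [6].
A has 3 distinct eigenvalues ≈ [6.0, 1.0, -3.0].
With N=15: ϑ(G) = 15·(-1*(-3))/(6−(-3)) = 5.
= 5.000000000… (decimal).

5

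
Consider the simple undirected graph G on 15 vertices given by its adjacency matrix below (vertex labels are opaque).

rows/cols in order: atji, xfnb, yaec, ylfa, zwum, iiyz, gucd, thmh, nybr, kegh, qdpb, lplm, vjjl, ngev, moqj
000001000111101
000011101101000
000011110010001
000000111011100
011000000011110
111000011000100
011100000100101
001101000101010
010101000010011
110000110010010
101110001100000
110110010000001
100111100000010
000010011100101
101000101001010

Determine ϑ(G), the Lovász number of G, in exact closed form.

5

N(gucd) = {xfnb, yaec, ylfa, kegh, vjjl, moqj}, |N(gucd)| = 6.
deg(lplm) = 6; N(lplm) = {atji, xfnb, ylfa, zwum, thmh, moqj}.
deg(thmh) = 6; N(thmh) = {yaec, ylfa, iiyz, kegh, lplm, ngev}.
N(nybr) = {xfnb, ylfa, iiyz, qdpb, ngev, moqj}, |N(nybr)| = 6.
6-regular, N=15; Kneser K(6,2) on C(6,2)=15 vertices.
A has 3 distinct eigenvalues ≈ [6.0, 1.0, -3.0].
λ_max=6, λ_min=-3; ϑ = −15·λ_min/(λ_max−λ_min) = 5.
ϑ(G) ≈ 5.00000000.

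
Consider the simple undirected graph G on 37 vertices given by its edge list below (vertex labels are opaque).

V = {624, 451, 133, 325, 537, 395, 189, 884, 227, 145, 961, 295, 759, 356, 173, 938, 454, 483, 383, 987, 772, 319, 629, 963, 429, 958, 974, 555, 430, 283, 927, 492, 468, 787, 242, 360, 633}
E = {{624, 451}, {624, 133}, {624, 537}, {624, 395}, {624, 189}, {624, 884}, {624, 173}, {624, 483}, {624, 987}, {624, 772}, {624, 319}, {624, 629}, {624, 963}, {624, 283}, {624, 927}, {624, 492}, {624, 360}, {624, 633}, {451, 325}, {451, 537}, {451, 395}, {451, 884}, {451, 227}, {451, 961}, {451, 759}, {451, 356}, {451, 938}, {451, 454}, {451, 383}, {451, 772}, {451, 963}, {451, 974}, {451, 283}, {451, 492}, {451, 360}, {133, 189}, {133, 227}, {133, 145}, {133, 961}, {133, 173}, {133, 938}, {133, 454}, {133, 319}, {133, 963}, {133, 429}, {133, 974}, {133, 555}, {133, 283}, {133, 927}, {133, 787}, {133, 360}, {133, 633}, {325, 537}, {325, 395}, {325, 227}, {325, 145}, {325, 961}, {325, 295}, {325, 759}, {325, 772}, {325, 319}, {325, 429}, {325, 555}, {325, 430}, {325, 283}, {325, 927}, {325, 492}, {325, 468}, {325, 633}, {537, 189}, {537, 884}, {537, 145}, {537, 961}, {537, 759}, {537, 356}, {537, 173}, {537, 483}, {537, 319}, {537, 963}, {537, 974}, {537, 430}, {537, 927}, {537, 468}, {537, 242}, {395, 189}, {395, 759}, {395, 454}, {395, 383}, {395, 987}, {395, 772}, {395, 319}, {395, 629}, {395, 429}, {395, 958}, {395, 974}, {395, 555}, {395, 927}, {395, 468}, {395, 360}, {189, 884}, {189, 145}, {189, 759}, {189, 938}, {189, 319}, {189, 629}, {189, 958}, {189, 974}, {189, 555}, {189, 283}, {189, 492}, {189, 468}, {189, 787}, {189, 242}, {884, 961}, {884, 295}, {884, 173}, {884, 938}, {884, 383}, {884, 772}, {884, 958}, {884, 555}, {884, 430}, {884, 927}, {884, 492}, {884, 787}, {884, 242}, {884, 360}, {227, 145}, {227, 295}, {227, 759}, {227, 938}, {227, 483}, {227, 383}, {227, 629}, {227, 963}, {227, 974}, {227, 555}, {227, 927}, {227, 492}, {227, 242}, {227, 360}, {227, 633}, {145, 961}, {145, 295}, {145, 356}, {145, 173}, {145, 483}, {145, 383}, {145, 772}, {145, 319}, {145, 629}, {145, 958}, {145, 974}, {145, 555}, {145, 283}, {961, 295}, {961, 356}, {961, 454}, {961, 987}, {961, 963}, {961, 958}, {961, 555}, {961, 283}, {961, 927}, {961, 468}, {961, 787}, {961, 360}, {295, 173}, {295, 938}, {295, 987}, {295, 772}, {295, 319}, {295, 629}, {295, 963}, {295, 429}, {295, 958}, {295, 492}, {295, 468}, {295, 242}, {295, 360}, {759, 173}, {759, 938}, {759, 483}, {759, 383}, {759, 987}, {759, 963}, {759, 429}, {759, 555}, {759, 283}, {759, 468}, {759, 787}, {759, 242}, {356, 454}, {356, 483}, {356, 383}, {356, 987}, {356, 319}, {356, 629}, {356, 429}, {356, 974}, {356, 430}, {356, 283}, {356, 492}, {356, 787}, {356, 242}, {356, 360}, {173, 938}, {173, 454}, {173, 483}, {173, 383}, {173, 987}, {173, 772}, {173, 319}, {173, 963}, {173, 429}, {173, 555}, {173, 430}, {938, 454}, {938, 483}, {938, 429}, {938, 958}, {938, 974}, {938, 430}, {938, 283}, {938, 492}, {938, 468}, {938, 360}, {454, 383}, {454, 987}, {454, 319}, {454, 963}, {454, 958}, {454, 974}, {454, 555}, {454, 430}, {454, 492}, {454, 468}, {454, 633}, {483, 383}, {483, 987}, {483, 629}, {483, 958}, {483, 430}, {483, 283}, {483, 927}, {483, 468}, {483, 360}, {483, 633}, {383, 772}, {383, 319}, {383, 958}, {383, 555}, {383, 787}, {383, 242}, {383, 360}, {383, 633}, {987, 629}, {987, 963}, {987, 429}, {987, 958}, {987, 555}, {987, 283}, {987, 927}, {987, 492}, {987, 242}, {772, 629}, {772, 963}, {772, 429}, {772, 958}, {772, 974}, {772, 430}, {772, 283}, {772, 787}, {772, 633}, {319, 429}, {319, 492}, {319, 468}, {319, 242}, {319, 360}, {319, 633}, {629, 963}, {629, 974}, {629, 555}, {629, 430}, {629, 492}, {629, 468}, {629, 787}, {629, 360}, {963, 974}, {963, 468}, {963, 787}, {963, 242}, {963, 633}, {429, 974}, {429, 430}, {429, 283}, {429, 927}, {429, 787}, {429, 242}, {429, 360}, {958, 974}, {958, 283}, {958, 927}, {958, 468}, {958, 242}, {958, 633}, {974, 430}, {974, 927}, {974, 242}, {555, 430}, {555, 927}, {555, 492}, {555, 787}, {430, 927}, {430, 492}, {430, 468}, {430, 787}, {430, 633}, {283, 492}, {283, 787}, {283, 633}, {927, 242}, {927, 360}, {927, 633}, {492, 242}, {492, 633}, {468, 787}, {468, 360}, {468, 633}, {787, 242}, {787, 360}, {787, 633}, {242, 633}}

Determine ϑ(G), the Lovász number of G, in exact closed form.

Vertex 759 has 18 neighbors: 451, 325, 537, 395, 189, 227, 173, 938, 483, 383, 987, 963, 429, 555, 283, 468, 787, 242.
deg(325) = 18; N(325) = {451, 537, 395, 227, 145, 961, 295, 759, 772, 319, 429, 555, 430, 283, 927, 492, 468, 633}.
deg(383) = 18; N(383) = {451, 395, 884, 227, 145, 759, 356, 173, 454, 483, 772, 319, 958, 555, 787, 242, 360, 633}.
N(927) = {624, 133, 325, 537, 395, 884, 227, 961, 483, 987, 429, 958, 974, 555, 430, 242, 360, 633}, |N(927)| = 18.
37-vertex 18-regular graph: SR(37,18,8,9) — a Paley graph.
The 3 distinct eigenvalues: [18.0, 2.541, -3.541].
ϑ = −N·λ_min/(λ_max−λ_min) = −37·(-sqrt(37)/2 - 1/2)/(18−(-sqrt(37)/2 - 1/2)) = sqrt(37).
Numerically 6.0827625.

sqrt(37)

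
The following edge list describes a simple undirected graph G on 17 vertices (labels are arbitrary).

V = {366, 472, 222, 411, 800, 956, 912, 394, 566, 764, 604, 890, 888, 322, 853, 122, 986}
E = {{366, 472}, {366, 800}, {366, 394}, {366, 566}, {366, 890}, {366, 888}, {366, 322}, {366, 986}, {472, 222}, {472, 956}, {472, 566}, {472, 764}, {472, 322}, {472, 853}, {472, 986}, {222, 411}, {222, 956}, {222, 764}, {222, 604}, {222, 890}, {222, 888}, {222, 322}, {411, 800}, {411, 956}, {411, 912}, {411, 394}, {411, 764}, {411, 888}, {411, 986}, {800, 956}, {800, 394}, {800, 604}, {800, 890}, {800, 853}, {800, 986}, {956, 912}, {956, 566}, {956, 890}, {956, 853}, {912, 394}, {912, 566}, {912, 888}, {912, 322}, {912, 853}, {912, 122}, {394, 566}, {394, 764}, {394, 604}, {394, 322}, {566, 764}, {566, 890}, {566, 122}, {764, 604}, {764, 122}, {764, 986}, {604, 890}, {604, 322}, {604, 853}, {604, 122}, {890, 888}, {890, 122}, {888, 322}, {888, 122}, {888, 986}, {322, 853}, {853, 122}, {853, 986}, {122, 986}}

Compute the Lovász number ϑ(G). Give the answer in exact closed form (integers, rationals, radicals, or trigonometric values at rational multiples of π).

deg(912) = 8; N(912) = {411, 956, 394, 566, 888, 322, 853, 122}.
N(956) = {472, 222, 411, 800, 912, 566, 890, 853}, |N(956)| = 8.
N(800) = {366, 411, 956, 394, 604, 890, 853, 986}, |N(800)| = 8.
N(986) = {366, 472, 411, 800, 764, 888, 853, 122}, |N(986)| = 8.
Every vertex has degree 8 (N=17); strongly regular (17,8,3,4).
spec(A) ≈ [8.0, 1.5616, -2.5616] (distinct, 4 d.p.).
ϑ = −N·λ_min/(λ_max−λ_min) = −17·(-sqrt(17)/2 - 1/2)/(8−(-sqrt(17)/2 - 1/2)) = sqrt(17).
Numerically 4.12311.

sqrt(17)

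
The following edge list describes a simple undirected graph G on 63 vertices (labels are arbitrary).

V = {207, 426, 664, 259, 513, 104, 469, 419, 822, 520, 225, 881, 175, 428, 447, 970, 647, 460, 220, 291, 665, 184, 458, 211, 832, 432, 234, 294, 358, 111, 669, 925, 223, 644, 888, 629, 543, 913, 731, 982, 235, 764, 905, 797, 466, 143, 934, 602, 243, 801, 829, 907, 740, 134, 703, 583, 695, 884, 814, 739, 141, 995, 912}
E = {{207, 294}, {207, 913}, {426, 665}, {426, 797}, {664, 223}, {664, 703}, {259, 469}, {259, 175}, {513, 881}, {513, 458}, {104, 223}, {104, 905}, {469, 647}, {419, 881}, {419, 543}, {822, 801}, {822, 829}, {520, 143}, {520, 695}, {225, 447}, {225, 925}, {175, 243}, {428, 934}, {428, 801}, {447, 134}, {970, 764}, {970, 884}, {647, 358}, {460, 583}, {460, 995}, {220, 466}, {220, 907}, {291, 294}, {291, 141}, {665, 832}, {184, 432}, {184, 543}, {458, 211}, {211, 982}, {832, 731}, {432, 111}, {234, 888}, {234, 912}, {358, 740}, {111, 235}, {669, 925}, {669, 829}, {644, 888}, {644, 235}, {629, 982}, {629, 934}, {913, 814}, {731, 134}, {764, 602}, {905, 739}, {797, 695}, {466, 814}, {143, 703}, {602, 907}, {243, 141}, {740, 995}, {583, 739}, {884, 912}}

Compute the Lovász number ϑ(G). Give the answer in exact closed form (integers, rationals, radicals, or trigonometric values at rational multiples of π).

63*cos(pi/63)/(cos(pi/63) + 1)

N(970) = {764, 884}, |N(970)| = 2.
N(995) = {460, 740}, |N(995)| = 2.
Vertex 460 has 2 neighbors: 583, 995.
deg(669) = 2; N(669) = {925, 829}.
Regular of degree 2 on 63 vertices: connected 2-regular on 63 ⇒ C_{63}.
spec(A) ≈ [2.0, 1.99006, 1.96034, 1.91115, 1.84295, 1.75644, 1.65248, 1.53209, 1.39647, 1.24698, 1.08509, 0.91242, 0.73068, 0.54168, 0.3473, 0.14946, -0.04986, -0.24869, -0.44504, -0.63697, -0.82257, -1.0, -1.16749, -1.32337, -1.4661, -1.59427, -1.70658, -1.80194, -1.87939, -1.93815, -1.97766, -1.99751] (distinct, 5 d.p.).
Lovász: ϑ = −63(-2*cos(pi/63))/(2+-(-1)*2*cos(pi/63)) = 63*cos(pi/63)/(cos(pi/63) + 1).
≈ 31.480409333 (to 9 d.p.).
Sandwich: α(G)=31 ≤ ϑ(G)=63*cos(pi/63)/(cos(pi/63) + 1) ≤ χ(Ḡ)=32 (both strict).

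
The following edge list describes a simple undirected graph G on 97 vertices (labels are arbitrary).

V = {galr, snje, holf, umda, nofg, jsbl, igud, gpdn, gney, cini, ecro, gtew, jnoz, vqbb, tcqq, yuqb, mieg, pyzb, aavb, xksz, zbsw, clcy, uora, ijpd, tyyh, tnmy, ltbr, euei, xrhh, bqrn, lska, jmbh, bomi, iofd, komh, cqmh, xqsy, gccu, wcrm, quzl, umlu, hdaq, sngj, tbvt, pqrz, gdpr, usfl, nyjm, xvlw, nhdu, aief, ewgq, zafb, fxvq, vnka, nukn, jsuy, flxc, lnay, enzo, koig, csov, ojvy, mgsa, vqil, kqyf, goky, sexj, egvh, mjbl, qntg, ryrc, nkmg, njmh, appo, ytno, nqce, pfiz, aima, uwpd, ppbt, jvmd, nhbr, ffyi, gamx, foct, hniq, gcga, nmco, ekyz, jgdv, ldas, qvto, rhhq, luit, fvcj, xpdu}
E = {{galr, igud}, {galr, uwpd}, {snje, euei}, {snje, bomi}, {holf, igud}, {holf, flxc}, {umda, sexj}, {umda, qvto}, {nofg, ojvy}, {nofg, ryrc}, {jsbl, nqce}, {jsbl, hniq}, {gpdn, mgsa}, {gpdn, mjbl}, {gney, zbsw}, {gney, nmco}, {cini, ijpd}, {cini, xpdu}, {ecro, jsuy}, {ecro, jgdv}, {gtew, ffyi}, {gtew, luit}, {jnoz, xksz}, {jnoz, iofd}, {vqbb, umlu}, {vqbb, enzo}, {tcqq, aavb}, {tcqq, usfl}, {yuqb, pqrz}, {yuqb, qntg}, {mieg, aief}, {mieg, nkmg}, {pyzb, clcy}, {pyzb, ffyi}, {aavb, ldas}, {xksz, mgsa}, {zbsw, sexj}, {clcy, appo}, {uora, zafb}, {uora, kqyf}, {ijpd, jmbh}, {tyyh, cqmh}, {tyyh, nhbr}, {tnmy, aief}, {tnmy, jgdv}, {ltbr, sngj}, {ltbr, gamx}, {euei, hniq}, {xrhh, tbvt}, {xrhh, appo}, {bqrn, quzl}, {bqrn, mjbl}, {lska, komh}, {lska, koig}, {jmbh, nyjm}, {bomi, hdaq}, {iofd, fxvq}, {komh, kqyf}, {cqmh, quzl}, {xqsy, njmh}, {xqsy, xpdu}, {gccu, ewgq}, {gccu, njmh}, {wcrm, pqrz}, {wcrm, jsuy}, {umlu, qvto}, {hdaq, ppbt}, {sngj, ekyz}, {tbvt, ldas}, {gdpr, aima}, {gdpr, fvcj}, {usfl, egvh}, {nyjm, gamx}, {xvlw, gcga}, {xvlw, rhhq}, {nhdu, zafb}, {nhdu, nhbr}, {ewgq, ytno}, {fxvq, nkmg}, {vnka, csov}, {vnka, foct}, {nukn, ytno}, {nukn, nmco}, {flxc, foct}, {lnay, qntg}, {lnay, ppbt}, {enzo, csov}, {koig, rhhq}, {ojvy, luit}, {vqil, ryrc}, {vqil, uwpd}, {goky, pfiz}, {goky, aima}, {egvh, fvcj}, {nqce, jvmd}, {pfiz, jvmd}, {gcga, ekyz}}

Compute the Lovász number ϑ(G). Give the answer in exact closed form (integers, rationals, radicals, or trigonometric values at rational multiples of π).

deg(xrhh) = 2; N(xrhh) = {tbvt, appo}.
Vertex gpdn has 2 neighbors: mgsa, mjbl.
Vertex cqmh has 2 neighbors: tyyh, quzl.
deg(hdaq) = 2; N(hdaq) = {bomi, ppbt}.
Every vertex has degree 2 (N=97); this is C_{97}, the 97-cycle.
Distinct eigenvalues (to 6 d.p.): [2.0, 1.995806, 1.98324, 1.962356, 1.933242, 1.896018, 1.850842, 1.797903, 1.737423, 1.669656, 1.594886, 1.513426, 1.425618, 1.33183, 1.232457, 1.127914, 1.01864, 0.905094, 0.787752, 0.667105, 0.54366, 0.417935, 0.290457, 0.161761, 0.032386, -0.097124, -0.226228, -0.354382, -0.48105, -0.6057, -0.72781, -0.846867, -0.962372, -1.07384, -1.180805, -1.282816, -1.379448, -1.470293, -1.554971, -1.633127, -1.704434, -1.768591, -1.82533, -1.874413, -1.915635, -1.948821, -1.973833, -1.990567, -1.998951].
−97·(-2*cos(pi/97)) / ((2)−(-2*cos(pi/97))) = 97*cos(pi/97)/(cos(pi/97) + 1) = ϑ(G).
= 48.487279… (decimal).
Lovász sandwich 48 ≤ 97*cos(pi/97)/(cos(pi/97) + 1) ≤ 49: both strict.

97*cos(pi/97)/(cos(pi/97) + 1)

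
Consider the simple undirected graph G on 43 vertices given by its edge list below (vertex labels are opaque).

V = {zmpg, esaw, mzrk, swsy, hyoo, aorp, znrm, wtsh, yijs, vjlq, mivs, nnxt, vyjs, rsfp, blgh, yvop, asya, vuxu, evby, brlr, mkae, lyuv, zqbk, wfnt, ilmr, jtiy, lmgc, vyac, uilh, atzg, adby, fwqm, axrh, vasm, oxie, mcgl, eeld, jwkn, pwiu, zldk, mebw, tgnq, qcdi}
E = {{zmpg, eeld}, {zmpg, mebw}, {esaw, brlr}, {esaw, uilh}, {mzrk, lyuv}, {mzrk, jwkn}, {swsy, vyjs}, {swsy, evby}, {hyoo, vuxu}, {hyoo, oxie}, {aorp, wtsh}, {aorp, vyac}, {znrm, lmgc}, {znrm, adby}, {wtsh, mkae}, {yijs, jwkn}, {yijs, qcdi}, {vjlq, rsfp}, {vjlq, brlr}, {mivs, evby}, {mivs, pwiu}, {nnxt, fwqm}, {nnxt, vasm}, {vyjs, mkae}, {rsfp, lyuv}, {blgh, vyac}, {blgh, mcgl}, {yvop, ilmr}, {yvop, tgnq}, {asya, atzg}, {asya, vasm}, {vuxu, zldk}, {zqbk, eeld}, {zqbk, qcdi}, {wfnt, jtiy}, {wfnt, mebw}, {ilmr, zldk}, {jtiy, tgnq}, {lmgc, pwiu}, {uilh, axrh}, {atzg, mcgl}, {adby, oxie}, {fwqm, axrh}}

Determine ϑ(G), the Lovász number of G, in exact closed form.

Vertex wfnt has 2 neighbors: jtiy, mebw.
deg(oxie) = 2; N(oxie) = {hyoo, adby}.
Vertex mcgl has 2 neighbors: blgh, atzg.
Vertex uilh has 2 neighbors: esaw, axrh.
deg(v) = 2 for all v (|V|=43); a single 43-cycle (edge-transitive).
The 22 distinct eigenvalues: [2.0, 1.9787, 1.9152, 1.8109, 1.668, 1.4895, 1.2793, 1.0419, 0.7822, 0.5059, 0.2187, -0.073, -0.3633, -0.6458, -0.9145, -1.1637, -1.3881, -1.583, -1.7441, -1.868, -1.9522, -1.9947].
−43·(-2*cos(pi/43)) / ((2)−(-2*cos(pi/43))) = 43*cos(pi/43)/(cos(pi/43) + 1) = ϑ(G).
ϑ(G) ≈ 21.47128375.
Check 21 ≤ 43*cos(pi/43)/(cos(pi/43) + 1) ≤ 22: both strict.

43*cos(pi/43)/(cos(pi/43) + 1)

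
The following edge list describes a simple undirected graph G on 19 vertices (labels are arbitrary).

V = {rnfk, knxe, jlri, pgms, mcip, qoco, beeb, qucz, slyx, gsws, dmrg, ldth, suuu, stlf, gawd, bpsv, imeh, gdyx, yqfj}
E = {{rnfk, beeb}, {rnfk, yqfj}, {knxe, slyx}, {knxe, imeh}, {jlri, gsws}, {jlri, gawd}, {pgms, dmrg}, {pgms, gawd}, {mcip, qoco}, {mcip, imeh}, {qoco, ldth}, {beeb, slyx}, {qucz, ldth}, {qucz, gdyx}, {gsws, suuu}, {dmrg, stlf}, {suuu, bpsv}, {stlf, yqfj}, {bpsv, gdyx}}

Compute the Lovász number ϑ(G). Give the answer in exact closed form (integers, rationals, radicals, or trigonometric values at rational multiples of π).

deg(knxe) = 2; N(knxe) = {slyx, imeh}.
N(pgms) = {dmrg, gawd}, |N(pgms)| = 2.
N(gawd) = {jlri, pgms}, |N(gawd)| = 2.
Vertex stlf has 2 neighbors: dmrg, yqfj.
deg(v) = 2 for all v (|V|=19); a single 19-cycle (edge-transitive).
The 10 distinct eigenvalues: [2.0, 1.89163, 1.57828, 1.0939, 0.49097, -0.16516, -0.80339, -1.35456, -1.75895, -1.97272].
λ_max=2, λ_min=-2*cos(pi/19); ϑ = −19·λ_min/(λ_max−λ_min) = 19*cos(pi/19)/(cos(pi/19) + 1).
Numerically 9.43477137.
Sandwich: α(G)=9 ≤ ϑ(G)=19*cos(pi/19)/(cos(pi/19) + 1) ≤ χ(Ḡ)=10 (both strict).

19*cos(pi/19)/(cos(pi/19) + 1)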